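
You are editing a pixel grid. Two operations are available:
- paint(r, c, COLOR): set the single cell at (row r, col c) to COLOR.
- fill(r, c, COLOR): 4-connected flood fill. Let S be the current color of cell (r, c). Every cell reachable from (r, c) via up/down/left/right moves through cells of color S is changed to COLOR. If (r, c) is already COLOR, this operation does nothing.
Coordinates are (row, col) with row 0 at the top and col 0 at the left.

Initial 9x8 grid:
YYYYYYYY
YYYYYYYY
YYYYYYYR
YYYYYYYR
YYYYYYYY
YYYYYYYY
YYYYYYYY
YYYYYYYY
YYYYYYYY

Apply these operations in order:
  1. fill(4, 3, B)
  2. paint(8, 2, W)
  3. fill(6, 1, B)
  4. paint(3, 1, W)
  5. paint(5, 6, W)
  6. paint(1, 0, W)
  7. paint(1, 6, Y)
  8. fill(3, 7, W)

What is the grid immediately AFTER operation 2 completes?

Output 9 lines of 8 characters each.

Answer: BBBBBBBB
BBBBBBBB
BBBBBBBR
BBBBBBBR
BBBBBBBB
BBBBBBBB
BBBBBBBB
BBBBBBBB
BBWBBBBB

Derivation:
After op 1 fill(4,3,B) [70 cells changed]:
BBBBBBBB
BBBBBBBB
BBBBBBBR
BBBBBBBR
BBBBBBBB
BBBBBBBB
BBBBBBBB
BBBBBBBB
BBBBBBBB
After op 2 paint(8,2,W):
BBBBBBBB
BBBBBBBB
BBBBBBBR
BBBBBBBR
BBBBBBBB
BBBBBBBB
BBBBBBBB
BBBBBBBB
BBWBBBBB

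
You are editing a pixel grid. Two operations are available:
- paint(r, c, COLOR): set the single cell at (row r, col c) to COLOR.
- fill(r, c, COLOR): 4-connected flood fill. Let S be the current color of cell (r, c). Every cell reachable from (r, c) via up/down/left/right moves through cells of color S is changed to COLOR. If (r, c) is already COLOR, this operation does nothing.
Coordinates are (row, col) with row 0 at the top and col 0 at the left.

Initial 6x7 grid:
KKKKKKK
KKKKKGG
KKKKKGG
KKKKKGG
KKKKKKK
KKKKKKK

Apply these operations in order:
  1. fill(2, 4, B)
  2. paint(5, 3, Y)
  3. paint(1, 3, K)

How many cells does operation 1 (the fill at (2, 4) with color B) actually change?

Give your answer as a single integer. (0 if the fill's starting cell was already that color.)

Answer: 36

Derivation:
After op 1 fill(2,4,B) [36 cells changed]:
BBBBBBB
BBBBBGG
BBBBBGG
BBBBBGG
BBBBBBB
BBBBBBB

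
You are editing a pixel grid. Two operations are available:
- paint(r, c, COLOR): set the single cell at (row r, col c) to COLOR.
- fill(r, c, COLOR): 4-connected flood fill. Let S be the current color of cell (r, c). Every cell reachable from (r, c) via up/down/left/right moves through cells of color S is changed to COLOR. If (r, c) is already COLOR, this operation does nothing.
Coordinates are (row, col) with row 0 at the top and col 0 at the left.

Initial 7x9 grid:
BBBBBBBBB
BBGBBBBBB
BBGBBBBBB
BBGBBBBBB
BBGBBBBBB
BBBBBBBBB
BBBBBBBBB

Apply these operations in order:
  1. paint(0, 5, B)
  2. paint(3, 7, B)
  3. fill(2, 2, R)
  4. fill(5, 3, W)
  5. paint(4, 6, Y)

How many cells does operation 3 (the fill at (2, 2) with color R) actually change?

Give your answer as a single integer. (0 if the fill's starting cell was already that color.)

After op 1 paint(0,5,B):
BBBBBBBBB
BBGBBBBBB
BBGBBBBBB
BBGBBBBBB
BBGBBBBBB
BBBBBBBBB
BBBBBBBBB
After op 2 paint(3,7,B):
BBBBBBBBB
BBGBBBBBB
BBGBBBBBB
BBGBBBBBB
BBGBBBBBB
BBBBBBBBB
BBBBBBBBB
After op 3 fill(2,2,R) [4 cells changed]:
BBBBBBBBB
BBRBBBBBB
BBRBBBBBB
BBRBBBBBB
BBRBBBBBB
BBBBBBBBB
BBBBBBBBB

Answer: 4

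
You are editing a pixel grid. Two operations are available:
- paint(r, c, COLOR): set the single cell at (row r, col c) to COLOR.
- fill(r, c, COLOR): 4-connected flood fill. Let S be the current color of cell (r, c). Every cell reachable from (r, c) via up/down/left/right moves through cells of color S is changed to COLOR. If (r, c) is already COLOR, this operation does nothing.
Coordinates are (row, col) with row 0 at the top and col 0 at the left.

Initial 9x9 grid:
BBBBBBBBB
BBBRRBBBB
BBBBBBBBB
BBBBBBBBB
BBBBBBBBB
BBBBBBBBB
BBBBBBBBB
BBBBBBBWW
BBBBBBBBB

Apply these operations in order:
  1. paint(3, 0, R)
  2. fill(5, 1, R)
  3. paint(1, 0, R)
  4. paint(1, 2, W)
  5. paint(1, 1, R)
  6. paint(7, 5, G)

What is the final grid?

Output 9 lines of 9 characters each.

Answer: RRRRRRRRR
RRWRRRRRR
RRRRRRRRR
RRRRRRRRR
RRRRRRRRR
RRRRRRRRR
RRRRRRRRR
RRRRRGRWW
RRRRRRRRR

Derivation:
After op 1 paint(3,0,R):
BBBBBBBBB
BBBRRBBBB
BBBBBBBBB
RBBBBBBBB
BBBBBBBBB
BBBBBBBBB
BBBBBBBBB
BBBBBBBWW
BBBBBBBBB
After op 2 fill(5,1,R) [76 cells changed]:
RRRRRRRRR
RRRRRRRRR
RRRRRRRRR
RRRRRRRRR
RRRRRRRRR
RRRRRRRRR
RRRRRRRRR
RRRRRRRWW
RRRRRRRRR
After op 3 paint(1,0,R):
RRRRRRRRR
RRRRRRRRR
RRRRRRRRR
RRRRRRRRR
RRRRRRRRR
RRRRRRRRR
RRRRRRRRR
RRRRRRRWW
RRRRRRRRR
After op 4 paint(1,2,W):
RRRRRRRRR
RRWRRRRRR
RRRRRRRRR
RRRRRRRRR
RRRRRRRRR
RRRRRRRRR
RRRRRRRRR
RRRRRRRWW
RRRRRRRRR
After op 5 paint(1,1,R):
RRRRRRRRR
RRWRRRRRR
RRRRRRRRR
RRRRRRRRR
RRRRRRRRR
RRRRRRRRR
RRRRRRRRR
RRRRRRRWW
RRRRRRRRR
After op 6 paint(7,5,G):
RRRRRRRRR
RRWRRRRRR
RRRRRRRRR
RRRRRRRRR
RRRRRRRRR
RRRRRRRRR
RRRRRRRRR
RRRRRGRWW
RRRRRRRRR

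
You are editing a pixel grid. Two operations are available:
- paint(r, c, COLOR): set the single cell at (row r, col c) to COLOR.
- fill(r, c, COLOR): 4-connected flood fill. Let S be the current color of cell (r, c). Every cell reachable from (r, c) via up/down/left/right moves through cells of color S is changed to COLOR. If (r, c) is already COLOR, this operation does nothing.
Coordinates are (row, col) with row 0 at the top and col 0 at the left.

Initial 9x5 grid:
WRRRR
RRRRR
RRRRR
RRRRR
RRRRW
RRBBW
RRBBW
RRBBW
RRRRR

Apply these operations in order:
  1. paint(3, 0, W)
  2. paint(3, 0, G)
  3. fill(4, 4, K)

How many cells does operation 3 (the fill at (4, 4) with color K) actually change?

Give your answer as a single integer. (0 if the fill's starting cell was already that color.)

Answer: 4

Derivation:
After op 1 paint(3,0,W):
WRRRR
RRRRR
RRRRR
WRRRR
RRRRW
RRBBW
RRBBW
RRBBW
RRRRR
After op 2 paint(3,0,G):
WRRRR
RRRRR
RRRRR
GRRRR
RRRRW
RRBBW
RRBBW
RRBBW
RRRRR
After op 3 fill(4,4,K) [4 cells changed]:
WRRRR
RRRRR
RRRRR
GRRRR
RRRRK
RRBBK
RRBBK
RRBBK
RRRRR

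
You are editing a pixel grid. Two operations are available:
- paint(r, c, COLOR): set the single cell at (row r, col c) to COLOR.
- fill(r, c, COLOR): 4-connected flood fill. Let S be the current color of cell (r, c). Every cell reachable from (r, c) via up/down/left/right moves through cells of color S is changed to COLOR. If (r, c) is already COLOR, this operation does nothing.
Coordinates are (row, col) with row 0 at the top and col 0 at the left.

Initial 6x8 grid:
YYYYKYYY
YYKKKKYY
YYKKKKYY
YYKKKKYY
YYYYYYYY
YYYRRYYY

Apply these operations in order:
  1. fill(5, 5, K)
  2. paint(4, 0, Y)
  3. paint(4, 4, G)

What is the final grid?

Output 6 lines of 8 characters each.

Answer: KKKKKKKK
KKKKKKKK
KKKKKKKK
KKKKKKKK
YKKKGKKK
KKKRRKKK

Derivation:
After op 1 fill(5,5,K) [33 cells changed]:
KKKKKKKK
KKKKKKKK
KKKKKKKK
KKKKKKKK
KKKKKKKK
KKKRRKKK
After op 2 paint(4,0,Y):
KKKKKKKK
KKKKKKKK
KKKKKKKK
KKKKKKKK
YKKKKKKK
KKKRRKKK
After op 3 paint(4,4,G):
KKKKKKKK
KKKKKKKK
KKKKKKKK
KKKKKKKK
YKKKGKKK
KKKRRKKK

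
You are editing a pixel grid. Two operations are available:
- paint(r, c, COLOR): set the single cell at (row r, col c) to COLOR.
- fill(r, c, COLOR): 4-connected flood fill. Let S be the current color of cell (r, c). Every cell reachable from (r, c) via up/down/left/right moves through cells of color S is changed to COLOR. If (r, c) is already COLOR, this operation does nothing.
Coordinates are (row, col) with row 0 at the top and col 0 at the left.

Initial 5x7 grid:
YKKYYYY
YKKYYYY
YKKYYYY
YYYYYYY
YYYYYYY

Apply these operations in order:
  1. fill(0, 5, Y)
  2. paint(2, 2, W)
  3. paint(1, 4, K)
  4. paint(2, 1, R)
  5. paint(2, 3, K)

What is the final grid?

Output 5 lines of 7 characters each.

Answer: YKKYYYY
YKKYKYY
YRWKYYY
YYYYYYY
YYYYYYY

Derivation:
After op 1 fill(0,5,Y) [0 cells changed]:
YKKYYYY
YKKYYYY
YKKYYYY
YYYYYYY
YYYYYYY
After op 2 paint(2,2,W):
YKKYYYY
YKKYYYY
YKWYYYY
YYYYYYY
YYYYYYY
After op 3 paint(1,4,K):
YKKYYYY
YKKYKYY
YKWYYYY
YYYYYYY
YYYYYYY
After op 4 paint(2,1,R):
YKKYYYY
YKKYKYY
YRWYYYY
YYYYYYY
YYYYYYY
After op 5 paint(2,3,K):
YKKYYYY
YKKYKYY
YRWKYYY
YYYYYYY
YYYYYYY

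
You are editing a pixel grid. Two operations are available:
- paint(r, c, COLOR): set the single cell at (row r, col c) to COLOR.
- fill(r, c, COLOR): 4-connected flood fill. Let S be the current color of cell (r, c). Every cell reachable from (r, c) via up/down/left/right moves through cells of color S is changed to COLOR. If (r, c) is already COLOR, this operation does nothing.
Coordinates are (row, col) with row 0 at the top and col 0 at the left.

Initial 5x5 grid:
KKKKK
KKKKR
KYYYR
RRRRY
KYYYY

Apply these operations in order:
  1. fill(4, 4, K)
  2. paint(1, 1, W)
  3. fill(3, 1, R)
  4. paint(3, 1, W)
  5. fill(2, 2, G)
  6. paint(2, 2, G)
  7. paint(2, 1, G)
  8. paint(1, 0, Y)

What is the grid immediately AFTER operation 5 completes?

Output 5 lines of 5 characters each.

Answer: KKKKK
KWKKR
KGGGR
RWRRK
KKKKK

Derivation:
After op 1 fill(4,4,K) [5 cells changed]:
KKKKK
KKKKR
KYYYR
RRRRK
KKKKK
After op 2 paint(1,1,W):
KKKKK
KWKKR
KYYYR
RRRRK
KKKKK
After op 3 fill(3,1,R) [0 cells changed]:
KKKKK
KWKKR
KYYYR
RRRRK
KKKKK
After op 4 paint(3,1,W):
KKKKK
KWKKR
KYYYR
RWRRK
KKKKK
After op 5 fill(2,2,G) [3 cells changed]:
KKKKK
KWKKR
KGGGR
RWRRK
KKKKK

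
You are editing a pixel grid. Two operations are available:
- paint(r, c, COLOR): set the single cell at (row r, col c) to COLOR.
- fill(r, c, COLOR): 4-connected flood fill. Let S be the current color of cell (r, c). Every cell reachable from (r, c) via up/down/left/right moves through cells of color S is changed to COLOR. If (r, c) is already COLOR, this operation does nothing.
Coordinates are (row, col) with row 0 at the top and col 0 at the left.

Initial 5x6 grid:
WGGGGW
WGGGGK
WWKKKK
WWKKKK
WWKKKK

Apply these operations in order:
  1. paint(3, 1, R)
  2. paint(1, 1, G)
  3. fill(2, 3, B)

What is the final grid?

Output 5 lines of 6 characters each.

After op 1 paint(3,1,R):
WGGGGW
WGGGGK
WWKKKK
WRKKKK
WWKKKK
After op 2 paint(1,1,G):
WGGGGW
WGGGGK
WWKKKK
WRKKKK
WWKKKK
After op 3 fill(2,3,B) [13 cells changed]:
WGGGGW
WGGGGB
WWBBBB
WRBBBB
WWBBBB

Answer: WGGGGW
WGGGGB
WWBBBB
WRBBBB
WWBBBB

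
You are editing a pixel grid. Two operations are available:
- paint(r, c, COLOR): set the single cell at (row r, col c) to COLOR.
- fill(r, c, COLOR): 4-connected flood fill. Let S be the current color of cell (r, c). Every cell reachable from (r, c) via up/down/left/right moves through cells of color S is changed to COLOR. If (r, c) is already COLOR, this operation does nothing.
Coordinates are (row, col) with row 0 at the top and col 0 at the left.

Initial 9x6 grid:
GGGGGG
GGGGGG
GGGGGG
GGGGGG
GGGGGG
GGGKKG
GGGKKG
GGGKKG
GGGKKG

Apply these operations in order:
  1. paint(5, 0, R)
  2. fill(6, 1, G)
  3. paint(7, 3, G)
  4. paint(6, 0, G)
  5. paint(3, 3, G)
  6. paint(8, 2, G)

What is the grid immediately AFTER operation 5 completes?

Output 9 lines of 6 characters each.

Answer: GGGGGG
GGGGGG
GGGGGG
GGGGGG
GGGGGG
RGGKKG
GGGKKG
GGGGKG
GGGKKG

Derivation:
After op 1 paint(5,0,R):
GGGGGG
GGGGGG
GGGGGG
GGGGGG
GGGGGG
RGGKKG
GGGKKG
GGGKKG
GGGKKG
After op 2 fill(6,1,G) [0 cells changed]:
GGGGGG
GGGGGG
GGGGGG
GGGGGG
GGGGGG
RGGKKG
GGGKKG
GGGKKG
GGGKKG
After op 3 paint(7,3,G):
GGGGGG
GGGGGG
GGGGGG
GGGGGG
GGGGGG
RGGKKG
GGGKKG
GGGGKG
GGGKKG
After op 4 paint(6,0,G):
GGGGGG
GGGGGG
GGGGGG
GGGGGG
GGGGGG
RGGKKG
GGGKKG
GGGGKG
GGGKKG
After op 5 paint(3,3,G):
GGGGGG
GGGGGG
GGGGGG
GGGGGG
GGGGGG
RGGKKG
GGGKKG
GGGGKG
GGGKKG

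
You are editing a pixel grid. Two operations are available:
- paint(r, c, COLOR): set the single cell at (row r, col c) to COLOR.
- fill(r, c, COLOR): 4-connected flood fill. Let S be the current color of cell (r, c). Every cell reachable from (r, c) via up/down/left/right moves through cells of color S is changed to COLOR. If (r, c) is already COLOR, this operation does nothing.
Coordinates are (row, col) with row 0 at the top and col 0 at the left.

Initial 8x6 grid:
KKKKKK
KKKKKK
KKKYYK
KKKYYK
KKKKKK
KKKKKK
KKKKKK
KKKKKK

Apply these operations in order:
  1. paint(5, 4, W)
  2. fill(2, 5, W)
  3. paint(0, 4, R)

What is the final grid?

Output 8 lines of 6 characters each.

After op 1 paint(5,4,W):
KKKKKK
KKKKKK
KKKYYK
KKKYYK
KKKKKK
KKKKWK
KKKKKK
KKKKKK
After op 2 fill(2,5,W) [43 cells changed]:
WWWWWW
WWWWWW
WWWYYW
WWWYYW
WWWWWW
WWWWWW
WWWWWW
WWWWWW
After op 3 paint(0,4,R):
WWWWRW
WWWWWW
WWWYYW
WWWYYW
WWWWWW
WWWWWW
WWWWWW
WWWWWW

Answer: WWWWRW
WWWWWW
WWWYYW
WWWYYW
WWWWWW
WWWWWW
WWWWWW
WWWWWW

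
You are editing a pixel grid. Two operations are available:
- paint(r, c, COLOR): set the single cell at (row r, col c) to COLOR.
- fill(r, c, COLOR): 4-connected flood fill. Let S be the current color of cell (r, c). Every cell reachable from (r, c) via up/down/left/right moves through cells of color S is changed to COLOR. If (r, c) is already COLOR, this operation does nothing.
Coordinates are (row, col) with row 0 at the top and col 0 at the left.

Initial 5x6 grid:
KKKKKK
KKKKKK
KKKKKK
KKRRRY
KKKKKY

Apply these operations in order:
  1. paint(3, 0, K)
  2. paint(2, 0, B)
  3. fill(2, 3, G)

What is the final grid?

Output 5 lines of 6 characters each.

After op 1 paint(3,0,K):
KKKKKK
KKKKKK
KKKKKK
KKRRRY
KKKKKY
After op 2 paint(2,0,B):
KKKKKK
KKKKKK
BKKKKK
KKRRRY
KKKKKY
After op 3 fill(2,3,G) [24 cells changed]:
GGGGGG
GGGGGG
BGGGGG
GGRRRY
GGGGGY

Answer: GGGGGG
GGGGGG
BGGGGG
GGRRRY
GGGGGY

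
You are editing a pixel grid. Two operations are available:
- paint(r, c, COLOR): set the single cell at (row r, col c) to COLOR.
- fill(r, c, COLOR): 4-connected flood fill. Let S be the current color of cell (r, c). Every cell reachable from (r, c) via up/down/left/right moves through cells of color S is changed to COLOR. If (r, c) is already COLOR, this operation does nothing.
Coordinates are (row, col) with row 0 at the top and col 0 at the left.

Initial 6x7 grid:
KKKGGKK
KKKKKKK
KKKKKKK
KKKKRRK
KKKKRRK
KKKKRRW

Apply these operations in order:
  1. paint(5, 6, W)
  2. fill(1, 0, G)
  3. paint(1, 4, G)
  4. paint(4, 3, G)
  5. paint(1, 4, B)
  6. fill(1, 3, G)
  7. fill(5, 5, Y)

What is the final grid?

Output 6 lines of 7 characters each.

Answer: GGGGGGG
GGGGBGG
GGGGGGG
GGGGYYG
GGGGYYG
GGGGYYW

Derivation:
After op 1 paint(5,6,W):
KKKGGKK
KKKKKKK
KKKKKKK
KKKKRRK
KKKKRRK
KKKKRRW
After op 2 fill(1,0,G) [33 cells changed]:
GGGGGGG
GGGGGGG
GGGGGGG
GGGGRRG
GGGGRRG
GGGGRRW
After op 3 paint(1,4,G):
GGGGGGG
GGGGGGG
GGGGGGG
GGGGRRG
GGGGRRG
GGGGRRW
After op 4 paint(4,3,G):
GGGGGGG
GGGGGGG
GGGGGGG
GGGGRRG
GGGGRRG
GGGGRRW
After op 5 paint(1,4,B):
GGGGGGG
GGGGBGG
GGGGGGG
GGGGRRG
GGGGRRG
GGGGRRW
After op 6 fill(1,3,G) [0 cells changed]:
GGGGGGG
GGGGBGG
GGGGGGG
GGGGRRG
GGGGRRG
GGGGRRW
After op 7 fill(5,5,Y) [6 cells changed]:
GGGGGGG
GGGGBGG
GGGGGGG
GGGGYYG
GGGGYYG
GGGGYYW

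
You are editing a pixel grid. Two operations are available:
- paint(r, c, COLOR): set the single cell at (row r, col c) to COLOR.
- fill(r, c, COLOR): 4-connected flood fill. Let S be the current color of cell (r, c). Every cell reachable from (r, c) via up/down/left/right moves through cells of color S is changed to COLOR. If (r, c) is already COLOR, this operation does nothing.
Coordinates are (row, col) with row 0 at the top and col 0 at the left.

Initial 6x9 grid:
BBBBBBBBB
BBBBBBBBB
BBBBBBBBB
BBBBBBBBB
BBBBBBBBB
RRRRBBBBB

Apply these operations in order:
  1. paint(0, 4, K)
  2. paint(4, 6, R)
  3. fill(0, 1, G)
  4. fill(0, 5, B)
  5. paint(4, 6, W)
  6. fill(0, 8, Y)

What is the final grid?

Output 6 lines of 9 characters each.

Answer: YYYYKYYYY
YYYYYYYYY
YYYYYYYYY
YYYYYYYYY
YYYYYYWYY
RRRRYYYYY

Derivation:
After op 1 paint(0,4,K):
BBBBKBBBB
BBBBBBBBB
BBBBBBBBB
BBBBBBBBB
BBBBBBBBB
RRRRBBBBB
After op 2 paint(4,6,R):
BBBBKBBBB
BBBBBBBBB
BBBBBBBBB
BBBBBBBBB
BBBBBBRBB
RRRRBBBBB
After op 3 fill(0,1,G) [48 cells changed]:
GGGGKGGGG
GGGGGGGGG
GGGGGGGGG
GGGGGGGGG
GGGGGGRGG
RRRRGGGGG
After op 4 fill(0,5,B) [48 cells changed]:
BBBBKBBBB
BBBBBBBBB
BBBBBBBBB
BBBBBBBBB
BBBBBBRBB
RRRRBBBBB
After op 5 paint(4,6,W):
BBBBKBBBB
BBBBBBBBB
BBBBBBBBB
BBBBBBBBB
BBBBBBWBB
RRRRBBBBB
After op 6 fill(0,8,Y) [48 cells changed]:
YYYYKYYYY
YYYYYYYYY
YYYYYYYYY
YYYYYYYYY
YYYYYYWYY
RRRRYYYYY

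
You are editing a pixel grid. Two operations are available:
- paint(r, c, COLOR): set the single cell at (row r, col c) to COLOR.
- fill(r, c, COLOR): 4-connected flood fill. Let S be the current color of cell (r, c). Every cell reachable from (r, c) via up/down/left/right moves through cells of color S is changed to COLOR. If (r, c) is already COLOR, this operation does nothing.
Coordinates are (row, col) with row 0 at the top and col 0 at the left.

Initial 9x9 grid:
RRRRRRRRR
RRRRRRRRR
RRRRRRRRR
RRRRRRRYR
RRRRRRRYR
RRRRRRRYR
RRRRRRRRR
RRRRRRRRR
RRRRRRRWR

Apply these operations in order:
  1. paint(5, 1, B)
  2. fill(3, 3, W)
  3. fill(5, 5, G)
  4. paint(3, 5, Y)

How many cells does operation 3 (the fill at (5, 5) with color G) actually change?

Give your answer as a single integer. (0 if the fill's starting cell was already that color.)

Answer: 77

Derivation:
After op 1 paint(5,1,B):
RRRRRRRRR
RRRRRRRRR
RRRRRRRRR
RRRRRRRYR
RRRRRRRYR
RBRRRRRYR
RRRRRRRRR
RRRRRRRRR
RRRRRRRWR
After op 2 fill(3,3,W) [76 cells changed]:
WWWWWWWWW
WWWWWWWWW
WWWWWWWWW
WWWWWWWYW
WWWWWWWYW
WBWWWWWYW
WWWWWWWWW
WWWWWWWWW
WWWWWWWWW
After op 3 fill(5,5,G) [77 cells changed]:
GGGGGGGGG
GGGGGGGGG
GGGGGGGGG
GGGGGGGYG
GGGGGGGYG
GBGGGGGYG
GGGGGGGGG
GGGGGGGGG
GGGGGGGGG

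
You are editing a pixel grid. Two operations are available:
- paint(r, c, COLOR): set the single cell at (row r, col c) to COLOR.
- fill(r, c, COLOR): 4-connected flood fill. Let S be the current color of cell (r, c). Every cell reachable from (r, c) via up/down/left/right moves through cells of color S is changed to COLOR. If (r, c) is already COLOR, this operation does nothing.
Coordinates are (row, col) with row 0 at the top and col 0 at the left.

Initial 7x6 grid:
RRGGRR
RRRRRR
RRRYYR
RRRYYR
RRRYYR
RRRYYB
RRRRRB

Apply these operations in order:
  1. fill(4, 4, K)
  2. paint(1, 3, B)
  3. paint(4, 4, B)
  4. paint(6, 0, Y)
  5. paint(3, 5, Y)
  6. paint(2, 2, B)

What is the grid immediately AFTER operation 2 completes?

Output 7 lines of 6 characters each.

After op 1 fill(4,4,K) [8 cells changed]:
RRGGRR
RRRRRR
RRRKKR
RRRKKR
RRRKKR
RRRKKB
RRRRRB
After op 2 paint(1,3,B):
RRGGRR
RRRBRR
RRRKKR
RRRKKR
RRRKKR
RRRKKB
RRRRRB

Answer: RRGGRR
RRRBRR
RRRKKR
RRRKKR
RRRKKR
RRRKKB
RRRRRB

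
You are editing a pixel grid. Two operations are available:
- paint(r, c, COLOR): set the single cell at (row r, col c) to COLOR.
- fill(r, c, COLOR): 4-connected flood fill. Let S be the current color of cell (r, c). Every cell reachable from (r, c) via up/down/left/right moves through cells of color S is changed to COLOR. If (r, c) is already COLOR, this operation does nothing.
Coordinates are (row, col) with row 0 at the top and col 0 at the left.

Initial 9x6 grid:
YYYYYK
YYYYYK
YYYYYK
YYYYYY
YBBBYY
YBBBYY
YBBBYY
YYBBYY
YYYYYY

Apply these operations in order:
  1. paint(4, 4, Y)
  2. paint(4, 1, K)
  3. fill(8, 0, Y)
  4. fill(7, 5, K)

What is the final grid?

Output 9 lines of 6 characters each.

After op 1 paint(4,4,Y):
YYYYYK
YYYYYK
YYYYYK
YYYYYY
YBBBYY
YBBBYY
YBBBYY
YYBBYY
YYYYYY
After op 2 paint(4,1,K):
YYYYYK
YYYYYK
YYYYYK
YYYYYY
YKBBYY
YBBBYY
YBBBYY
YYBBYY
YYYYYY
After op 3 fill(8,0,Y) [0 cells changed]:
YYYYYK
YYYYYK
YYYYYK
YYYYYY
YKBBYY
YBBBYY
YBBBYY
YYBBYY
YYYYYY
After op 4 fill(7,5,K) [40 cells changed]:
KKKKKK
KKKKKK
KKKKKK
KKKKKK
KKBBKK
KBBBKK
KBBBKK
KKBBKK
KKKKKK

Answer: KKKKKK
KKKKKK
KKKKKK
KKKKKK
KKBBKK
KBBBKK
KBBBKK
KKBBKK
KKKKKK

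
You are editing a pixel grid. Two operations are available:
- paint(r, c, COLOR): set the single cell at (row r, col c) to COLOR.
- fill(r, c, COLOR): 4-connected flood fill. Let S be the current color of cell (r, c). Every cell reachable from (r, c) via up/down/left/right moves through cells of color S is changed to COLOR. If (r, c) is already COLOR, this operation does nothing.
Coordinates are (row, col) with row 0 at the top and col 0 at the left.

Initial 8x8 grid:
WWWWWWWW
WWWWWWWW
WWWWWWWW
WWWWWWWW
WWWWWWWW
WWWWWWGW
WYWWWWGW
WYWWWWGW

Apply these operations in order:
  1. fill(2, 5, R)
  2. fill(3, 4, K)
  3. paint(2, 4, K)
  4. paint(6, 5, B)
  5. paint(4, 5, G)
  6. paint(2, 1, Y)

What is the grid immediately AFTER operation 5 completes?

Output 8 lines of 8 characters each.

Answer: KKKKKKKK
KKKKKKKK
KKKKKKKK
KKKKKKKK
KKKKKGKK
KKKKKKGK
KYKKKBGK
KYKKKKGK

Derivation:
After op 1 fill(2,5,R) [59 cells changed]:
RRRRRRRR
RRRRRRRR
RRRRRRRR
RRRRRRRR
RRRRRRRR
RRRRRRGR
RYRRRRGR
RYRRRRGR
After op 2 fill(3,4,K) [59 cells changed]:
KKKKKKKK
KKKKKKKK
KKKKKKKK
KKKKKKKK
KKKKKKKK
KKKKKKGK
KYKKKKGK
KYKKKKGK
After op 3 paint(2,4,K):
KKKKKKKK
KKKKKKKK
KKKKKKKK
KKKKKKKK
KKKKKKKK
KKKKKKGK
KYKKKKGK
KYKKKKGK
After op 4 paint(6,5,B):
KKKKKKKK
KKKKKKKK
KKKKKKKK
KKKKKKKK
KKKKKKKK
KKKKKKGK
KYKKKBGK
KYKKKKGK
After op 5 paint(4,5,G):
KKKKKKKK
KKKKKKKK
KKKKKKKK
KKKKKKKK
KKKKKGKK
KKKKKKGK
KYKKKBGK
KYKKKKGK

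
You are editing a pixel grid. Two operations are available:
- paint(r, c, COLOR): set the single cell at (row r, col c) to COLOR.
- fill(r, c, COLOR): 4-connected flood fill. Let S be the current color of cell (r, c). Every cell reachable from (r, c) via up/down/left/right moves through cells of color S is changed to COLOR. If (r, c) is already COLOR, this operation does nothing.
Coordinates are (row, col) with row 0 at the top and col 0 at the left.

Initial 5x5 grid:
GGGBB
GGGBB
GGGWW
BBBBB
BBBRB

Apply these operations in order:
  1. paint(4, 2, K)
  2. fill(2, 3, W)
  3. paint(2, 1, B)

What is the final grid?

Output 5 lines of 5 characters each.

Answer: GGGBB
GGGBB
GBGWW
BBBBB
BBKRB

Derivation:
After op 1 paint(4,2,K):
GGGBB
GGGBB
GGGWW
BBBBB
BBKRB
After op 2 fill(2,3,W) [0 cells changed]:
GGGBB
GGGBB
GGGWW
BBBBB
BBKRB
After op 3 paint(2,1,B):
GGGBB
GGGBB
GBGWW
BBBBB
BBKRB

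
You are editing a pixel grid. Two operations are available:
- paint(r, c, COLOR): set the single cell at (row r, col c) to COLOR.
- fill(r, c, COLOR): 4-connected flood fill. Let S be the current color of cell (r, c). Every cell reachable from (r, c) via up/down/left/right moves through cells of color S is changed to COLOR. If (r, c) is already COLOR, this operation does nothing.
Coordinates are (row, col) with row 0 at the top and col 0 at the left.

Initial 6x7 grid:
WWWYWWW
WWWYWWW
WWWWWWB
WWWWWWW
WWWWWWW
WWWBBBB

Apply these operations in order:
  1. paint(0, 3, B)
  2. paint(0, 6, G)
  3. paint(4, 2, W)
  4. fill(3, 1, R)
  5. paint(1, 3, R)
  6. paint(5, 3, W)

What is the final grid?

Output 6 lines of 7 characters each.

After op 1 paint(0,3,B):
WWWBWWW
WWWYWWW
WWWWWWB
WWWWWWW
WWWWWWW
WWWBBBB
After op 2 paint(0,6,G):
WWWBWWG
WWWYWWW
WWWWWWB
WWWWWWW
WWWWWWW
WWWBBBB
After op 3 paint(4,2,W):
WWWBWWG
WWWYWWW
WWWWWWB
WWWWWWW
WWWWWWW
WWWBBBB
After op 4 fill(3,1,R) [34 cells changed]:
RRRBRRG
RRRYRRR
RRRRRRB
RRRRRRR
RRRRRRR
RRRBBBB
After op 5 paint(1,3,R):
RRRBRRG
RRRRRRR
RRRRRRB
RRRRRRR
RRRRRRR
RRRBBBB
After op 6 paint(5,3,W):
RRRBRRG
RRRRRRR
RRRRRRB
RRRRRRR
RRRRRRR
RRRWBBB

Answer: RRRBRRG
RRRRRRR
RRRRRRB
RRRRRRR
RRRRRRR
RRRWBBB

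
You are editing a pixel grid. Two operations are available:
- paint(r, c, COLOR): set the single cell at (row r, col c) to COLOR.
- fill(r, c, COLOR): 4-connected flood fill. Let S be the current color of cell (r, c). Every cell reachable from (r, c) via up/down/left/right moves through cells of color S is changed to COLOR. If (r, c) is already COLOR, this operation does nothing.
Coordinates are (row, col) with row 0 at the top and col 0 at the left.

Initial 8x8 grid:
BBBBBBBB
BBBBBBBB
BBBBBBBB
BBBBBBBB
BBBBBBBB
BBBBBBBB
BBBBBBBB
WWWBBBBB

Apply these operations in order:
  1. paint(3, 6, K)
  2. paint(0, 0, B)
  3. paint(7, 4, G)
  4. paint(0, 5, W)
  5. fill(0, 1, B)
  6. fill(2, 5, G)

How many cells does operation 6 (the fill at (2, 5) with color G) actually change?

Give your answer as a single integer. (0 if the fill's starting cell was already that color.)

After op 1 paint(3,6,K):
BBBBBBBB
BBBBBBBB
BBBBBBBB
BBBBBBKB
BBBBBBBB
BBBBBBBB
BBBBBBBB
WWWBBBBB
After op 2 paint(0,0,B):
BBBBBBBB
BBBBBBBB
BBBBBBBB
BBBBBBKB
BBBBBBBB
BBBBBBBB
BBBBBBBB
WWWBBBBB
After op 3 paint(7,4,G):
BBBBBBBB
BBBBBBBB
BBBBBBBB
BBBBBBKB
BBBBBBBB
BBBBBBBB
BBBBBBBB
WWWBGBBB
After op 4 paint(0,5,W):
BBBBBWBB
BBBBBBBB
BBBBBBBB
BBBBBBKB
BBBBBBBB
BBBBBBBB
BBBBBBBB
WWWBGBBB
After op 5 fill(0,1,B) [0 cells changed]:
BBBBBWBB
BBBBBBBB
BBBBBBBB
BBBBBBKB
BBBBBBBB
BBBBBBBB
BBBBBBBB
WWWBGBBB
After op 6 fill(2,5,G) [58 cells changed]:
GGGGGWGG
GGGGGGGG
GGGGGGGG
GGGGGGKG
GGGGGGGG
GGGGGGGG
GGGGGGGG
WWWGGGGG

Answer: 58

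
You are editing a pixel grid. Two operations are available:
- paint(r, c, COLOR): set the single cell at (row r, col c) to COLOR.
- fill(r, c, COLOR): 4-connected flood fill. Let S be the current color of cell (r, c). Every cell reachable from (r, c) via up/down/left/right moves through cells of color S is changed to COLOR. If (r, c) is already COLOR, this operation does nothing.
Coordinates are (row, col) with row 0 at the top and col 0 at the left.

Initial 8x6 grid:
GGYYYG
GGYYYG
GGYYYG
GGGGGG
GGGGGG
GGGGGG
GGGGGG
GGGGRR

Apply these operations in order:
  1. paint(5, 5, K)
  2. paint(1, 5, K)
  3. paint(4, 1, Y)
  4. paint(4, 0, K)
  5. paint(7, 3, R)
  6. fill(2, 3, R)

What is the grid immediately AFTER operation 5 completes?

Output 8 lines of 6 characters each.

Answer: GGYYYG
GGYYYK
GGYYYG
GGGGGG
KYGGGG
GGGGGK
GGGGGG
GGGRRR

Derivation:
After op 1 paint(5,5,K):
GGYYYG
GGYYYG
GGYYYG
GGGGGG
GGGGGG
GGGGGK
GGGGGG
GGGGRR
After op 2 paint(1,5,K):
GGYYYG
GGYYYK
GGYYYG
GGGGGG
GGGGGG
GGGGGK
GGGGGG
GGGGRR
After op 3 paint(4,1,Y):
GGYYYG
GGYYYK
GGYYYG
GGGGGG
GYGGGG
GGGGGK
GGGGGG
GGGGRR
After op 4 paint(4,0,K):
GGYYYG
GGYYYK
GGYYYG
GGGGGG
KYGGGG
GGGGGK
GGGGGG
GGGGRR
After op 5 paint(7,3,R):
GGYYYG
GGYYYK
GGYYYG
GGGGGG
KYGGGG
GGGGGK
GGGGGG
GGGRRR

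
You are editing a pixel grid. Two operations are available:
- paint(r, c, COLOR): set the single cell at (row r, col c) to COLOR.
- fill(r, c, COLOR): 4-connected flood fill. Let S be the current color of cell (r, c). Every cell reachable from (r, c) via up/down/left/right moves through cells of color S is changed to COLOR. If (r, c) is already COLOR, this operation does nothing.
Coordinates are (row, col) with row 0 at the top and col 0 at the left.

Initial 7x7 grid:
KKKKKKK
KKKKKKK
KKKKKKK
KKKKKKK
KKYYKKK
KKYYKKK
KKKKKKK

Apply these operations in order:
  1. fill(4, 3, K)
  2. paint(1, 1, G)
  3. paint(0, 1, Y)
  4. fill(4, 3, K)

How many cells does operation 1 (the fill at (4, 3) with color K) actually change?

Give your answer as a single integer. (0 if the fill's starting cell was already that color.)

After op 1 fill(4,3,K) [4 cells changed]:
KKKKKKK
KKKKKKK
KKKKKKK
KKKKKKK
KKKKKKK
KKKKKKK
KKKKKKK

Answer: 4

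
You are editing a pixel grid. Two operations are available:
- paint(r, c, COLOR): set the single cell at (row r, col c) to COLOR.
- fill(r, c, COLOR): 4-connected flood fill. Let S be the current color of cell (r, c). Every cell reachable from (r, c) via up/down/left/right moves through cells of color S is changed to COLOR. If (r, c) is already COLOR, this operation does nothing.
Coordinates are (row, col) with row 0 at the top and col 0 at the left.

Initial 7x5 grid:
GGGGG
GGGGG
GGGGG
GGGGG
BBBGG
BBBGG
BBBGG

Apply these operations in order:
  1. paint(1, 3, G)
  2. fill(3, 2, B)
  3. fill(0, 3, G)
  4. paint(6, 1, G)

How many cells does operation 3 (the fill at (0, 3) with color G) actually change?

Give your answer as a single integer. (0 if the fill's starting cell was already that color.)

Answer: 35

Derivation:
After op 1 paint(1,3,G):
GGGGG
GGGGG
GGGGG
GGGGG
BBBGG
BBBGG
BBBGG
After op 2 fill(3,2,B) [26 cells changed]:
BBBBB
BBBBB
BBBBB
BBBBB
BBBBB
BBBBB
BBBBB
After op 3 fill(0,3,G) [35 cells changed]:
GGGGG
GGGGG
GGGGG
GGGGG
GGGGG
GGGGG
GGGGG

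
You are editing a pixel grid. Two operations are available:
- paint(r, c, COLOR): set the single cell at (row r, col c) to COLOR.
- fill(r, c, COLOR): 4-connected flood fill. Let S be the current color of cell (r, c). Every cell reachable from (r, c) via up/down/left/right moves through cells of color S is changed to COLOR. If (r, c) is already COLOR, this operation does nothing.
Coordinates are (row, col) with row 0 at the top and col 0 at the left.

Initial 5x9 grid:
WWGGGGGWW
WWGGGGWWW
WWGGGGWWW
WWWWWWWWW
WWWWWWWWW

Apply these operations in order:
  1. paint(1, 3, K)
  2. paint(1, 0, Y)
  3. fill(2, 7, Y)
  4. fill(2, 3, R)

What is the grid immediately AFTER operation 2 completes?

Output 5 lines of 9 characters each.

After op 1 paint(1,3,K):
WWGGGGGWW
WWGKGGWWW
WWGGGGWWW
WWWWWWWWW
WWWWWWWWW
After op 2 paint(1,0,Y):
WWGGGGGWW
YWGKGGWWW
WWGGGGWWW
WWWWWWWWW
WWWWWWWWW

Answer: WWGGGGGWW
YWGKGGWWW
WWGGGGWWW
WWWWWWWWW
WWWWWWWWW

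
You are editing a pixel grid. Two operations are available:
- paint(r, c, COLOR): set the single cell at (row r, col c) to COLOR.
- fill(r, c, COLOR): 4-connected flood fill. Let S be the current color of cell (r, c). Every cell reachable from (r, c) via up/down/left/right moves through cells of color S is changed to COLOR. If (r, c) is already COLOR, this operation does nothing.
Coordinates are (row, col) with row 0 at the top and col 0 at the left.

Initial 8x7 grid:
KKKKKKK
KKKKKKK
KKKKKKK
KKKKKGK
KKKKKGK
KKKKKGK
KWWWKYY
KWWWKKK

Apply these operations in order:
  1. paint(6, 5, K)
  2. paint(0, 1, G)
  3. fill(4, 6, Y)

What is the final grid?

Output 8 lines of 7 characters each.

Answer: YGYYYYY
YYYYYYY
YYYYYYY
YYYYYGY
YYYYYGY
YYYYYGY
YWWWYYY
YWWWYYY

Derivation:
After op 1 paint(6,5,K):
KKKKKKK
KKKKKKK
KKKKKKK
KKKKKGK
KKKKKGK
KKKKKGK
KWWWKKY
KWWWKKK
After op 2 paint(0,1,G):
KGKKKKK
KKKKKKK
KKKKKKK
KKKKKGK
KKKKKGK
KKKKKGK
KWWWKKY
KWWWKKK
After op 3 fill(4,6,Y) [45 cells changed]:
YGYYYYY
YYYYYYY
YYYYYYY
YYYYYGY
YYYYYGY
YYYYYGY
YWWWYYY
YWWWYYY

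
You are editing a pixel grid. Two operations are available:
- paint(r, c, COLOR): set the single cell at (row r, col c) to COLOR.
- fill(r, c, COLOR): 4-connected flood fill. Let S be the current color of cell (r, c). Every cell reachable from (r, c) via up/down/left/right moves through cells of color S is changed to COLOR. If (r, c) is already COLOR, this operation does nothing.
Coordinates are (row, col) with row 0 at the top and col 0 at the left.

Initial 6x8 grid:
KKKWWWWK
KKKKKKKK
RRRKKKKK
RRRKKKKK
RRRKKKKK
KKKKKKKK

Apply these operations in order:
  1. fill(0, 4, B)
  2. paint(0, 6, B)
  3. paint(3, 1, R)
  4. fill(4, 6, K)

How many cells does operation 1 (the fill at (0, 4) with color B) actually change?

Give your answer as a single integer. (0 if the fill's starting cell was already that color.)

Answer: 4

Derivation:
After op 1 fill(0,4,B) [4 cells changed]:
KKKBBBBK
KKKKKKKK
RRRKKKKK
RRRKKKKK
RRRKKKKK
KKKKKKKK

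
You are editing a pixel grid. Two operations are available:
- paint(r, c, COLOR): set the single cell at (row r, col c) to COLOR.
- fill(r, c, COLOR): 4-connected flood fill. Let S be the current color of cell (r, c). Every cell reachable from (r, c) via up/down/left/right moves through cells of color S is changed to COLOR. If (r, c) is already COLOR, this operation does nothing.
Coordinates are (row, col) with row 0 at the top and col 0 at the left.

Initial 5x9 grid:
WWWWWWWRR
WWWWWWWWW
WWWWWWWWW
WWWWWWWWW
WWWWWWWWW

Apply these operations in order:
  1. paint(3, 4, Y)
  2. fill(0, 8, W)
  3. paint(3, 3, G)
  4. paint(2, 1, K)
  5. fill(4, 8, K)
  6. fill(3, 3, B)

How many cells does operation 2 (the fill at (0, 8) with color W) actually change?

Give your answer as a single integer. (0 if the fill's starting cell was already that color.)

After op 1 paint(3,4,Y):
WWWWWWWRR
WWWWWWWWW
WWWWWWWWW
WWWWYWWWW
WWWWWWWWW
After op 2 fill(0,8,W) [2 cells changed]:
WWWWWWWWW
WWWWWWWWW
WWWWWWWWW
WWWWYWWWW
WWWWWWWWW

Answer: 2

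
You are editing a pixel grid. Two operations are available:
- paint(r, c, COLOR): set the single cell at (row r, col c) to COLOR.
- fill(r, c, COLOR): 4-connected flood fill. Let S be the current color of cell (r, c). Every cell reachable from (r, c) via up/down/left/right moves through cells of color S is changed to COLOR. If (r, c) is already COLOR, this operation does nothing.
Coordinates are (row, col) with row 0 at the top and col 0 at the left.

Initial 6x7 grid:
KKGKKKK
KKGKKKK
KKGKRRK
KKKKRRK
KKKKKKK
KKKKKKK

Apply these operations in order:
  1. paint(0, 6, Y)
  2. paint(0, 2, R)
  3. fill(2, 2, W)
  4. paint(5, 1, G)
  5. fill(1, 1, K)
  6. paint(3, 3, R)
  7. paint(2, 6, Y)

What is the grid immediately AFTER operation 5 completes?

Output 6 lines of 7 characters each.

After op 1 paint(0,6,Y):
KKGKKKY
KKGKKKK
KKGKRRK
KKKKRRK
KKKKKKK
KKKKKKK
After op 2 paint(0,2,R):
KKRKKKY
KKGKKKK
KKGKRRK
KKKKRRK
KKKKKKK
KKKKKKK
After op 3 fill(2,2,W) [2 cells changed]:
KKRKKKY
KKWKKKK
KKWKRRK
KKKKRRK
KKKKKKK
KKKKKKK
After op 4 paint(5,1,G):
KKRKKKY
KKWKKKK
KKWKRRK
KKKKRRK
KKKKKKK
KGKKKKK
After op 5 fill(1,1,K) [0 cells changed]:
KKRKKKY
KKWKKKK
KKWKRRK
KKKKRRK
KKKKKKK
KGKKKKK

Answer: KKRKKKY
KKWKKKK
KKWKRRK
KKKKRRK
KKKKKKK
KGKKKKK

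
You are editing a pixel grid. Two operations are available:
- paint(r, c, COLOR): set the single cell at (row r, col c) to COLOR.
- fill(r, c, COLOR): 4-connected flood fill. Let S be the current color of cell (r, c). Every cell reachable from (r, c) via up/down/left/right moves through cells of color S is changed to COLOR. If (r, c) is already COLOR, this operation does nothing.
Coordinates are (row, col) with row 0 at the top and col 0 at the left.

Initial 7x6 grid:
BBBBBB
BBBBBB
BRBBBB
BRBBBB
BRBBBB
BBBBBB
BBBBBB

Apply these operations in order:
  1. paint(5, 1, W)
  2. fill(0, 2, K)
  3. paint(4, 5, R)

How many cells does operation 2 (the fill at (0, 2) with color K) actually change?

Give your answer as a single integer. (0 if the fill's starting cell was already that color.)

Answer: 38

Derivation:
After op 1 paint(5,1,W):
BBBBBB
BBBBBB
BRBBBB
BRBBBB
BRBBBB
BWBBBB
BBBBBB
After op 2 fill(0,2,K) [38 cells changed]:
KKKKKK
KKKKKK
KRKKKK
KRKKKK
KRKKKK
KWKKKK
KKKKKK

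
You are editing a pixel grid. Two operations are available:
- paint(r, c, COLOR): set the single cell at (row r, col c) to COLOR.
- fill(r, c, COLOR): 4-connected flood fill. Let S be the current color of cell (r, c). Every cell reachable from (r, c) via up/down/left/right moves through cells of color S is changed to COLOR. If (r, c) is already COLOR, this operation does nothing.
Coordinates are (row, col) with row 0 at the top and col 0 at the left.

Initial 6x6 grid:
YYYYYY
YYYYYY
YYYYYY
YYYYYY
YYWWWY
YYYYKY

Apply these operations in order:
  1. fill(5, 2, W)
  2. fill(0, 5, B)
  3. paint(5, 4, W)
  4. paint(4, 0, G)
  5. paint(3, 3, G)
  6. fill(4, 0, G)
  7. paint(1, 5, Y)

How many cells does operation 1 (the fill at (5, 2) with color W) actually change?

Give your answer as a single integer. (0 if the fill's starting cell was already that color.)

After op 1 fill(5,2,W) [32 cells changed]:
WWWWWW
WWWWWW
WWWWWW
WWWWWW
WWWWWW
WWWWKW

Answer: 32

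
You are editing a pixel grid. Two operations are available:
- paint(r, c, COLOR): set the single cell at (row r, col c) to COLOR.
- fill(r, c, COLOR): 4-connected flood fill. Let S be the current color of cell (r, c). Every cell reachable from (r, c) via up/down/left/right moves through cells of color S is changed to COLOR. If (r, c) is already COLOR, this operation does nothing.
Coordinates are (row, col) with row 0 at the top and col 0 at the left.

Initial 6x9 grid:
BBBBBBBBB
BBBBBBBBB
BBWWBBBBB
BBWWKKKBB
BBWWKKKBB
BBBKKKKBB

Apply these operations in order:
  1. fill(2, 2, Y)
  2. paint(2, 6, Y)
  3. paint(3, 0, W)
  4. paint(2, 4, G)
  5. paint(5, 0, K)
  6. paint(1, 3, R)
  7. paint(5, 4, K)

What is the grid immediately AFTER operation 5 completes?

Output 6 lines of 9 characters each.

After op 1 fill(2,2,Y) [6 cells changed]:
BBBBBBBBB
BBBBBBBBB
BBYYBBBBB
BBYYKKKBB
BBYYKKKBB
BBBKKKKBB
After op 2 paint(2,6,Y):
BBBBBBBBB
BBBBBBBBB
BBYYBBYBB
BBYYKKKBB
BBYYKKKBB
BBBKKKKBB
After op 3 paint(3,0,W):
BBBBBBBBB
BBBBBBBBB
BBYYBBYBB
WBYYKKKBB
BBYYKKKBB
BBBKKKKBB
After op 4 paint(2,4,G):
BBBBBBBBB
BBBBBBBBB
BBYYGBYBB
WBYYKKKBB
BBYYKKKBB
BBBKKKKBB
After op 5 paint(5,0,K):
BBBBBBBBB
BBBBBBBBB
BBYYGBYBB
WBYYKKKBB
BBYYKKKBB
KBBKKKKBB

Answer: BBBBBBBBB
BBBBBBBBB
BBYYGBYBB
WBYYKKKBB
BBYYKKKBB
KBBKKKKBB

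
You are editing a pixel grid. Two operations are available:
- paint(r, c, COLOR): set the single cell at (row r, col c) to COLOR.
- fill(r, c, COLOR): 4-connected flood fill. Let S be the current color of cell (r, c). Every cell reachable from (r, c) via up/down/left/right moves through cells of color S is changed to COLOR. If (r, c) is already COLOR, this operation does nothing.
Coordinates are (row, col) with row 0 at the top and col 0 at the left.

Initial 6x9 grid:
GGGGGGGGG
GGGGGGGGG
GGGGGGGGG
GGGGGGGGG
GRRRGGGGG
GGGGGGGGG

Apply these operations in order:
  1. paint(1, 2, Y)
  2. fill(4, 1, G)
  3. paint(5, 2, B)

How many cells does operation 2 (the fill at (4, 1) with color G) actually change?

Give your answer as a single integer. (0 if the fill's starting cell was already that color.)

After op 1 paint(1,2,Y):
GGGGGGGGG
GGYGGGGGG
GGGGGGGGG
GGGGGGGGG
GRRRGGGGG
GGGGGGGGG
After op 2 fill(4,1,G) [3 cells changed]:
GGGGGGGGG
GGYGGGGGG
GGGGGGGGG
GGGGGGGGG
GGGGGGGGG
GGGGGGGGG

Answer: 3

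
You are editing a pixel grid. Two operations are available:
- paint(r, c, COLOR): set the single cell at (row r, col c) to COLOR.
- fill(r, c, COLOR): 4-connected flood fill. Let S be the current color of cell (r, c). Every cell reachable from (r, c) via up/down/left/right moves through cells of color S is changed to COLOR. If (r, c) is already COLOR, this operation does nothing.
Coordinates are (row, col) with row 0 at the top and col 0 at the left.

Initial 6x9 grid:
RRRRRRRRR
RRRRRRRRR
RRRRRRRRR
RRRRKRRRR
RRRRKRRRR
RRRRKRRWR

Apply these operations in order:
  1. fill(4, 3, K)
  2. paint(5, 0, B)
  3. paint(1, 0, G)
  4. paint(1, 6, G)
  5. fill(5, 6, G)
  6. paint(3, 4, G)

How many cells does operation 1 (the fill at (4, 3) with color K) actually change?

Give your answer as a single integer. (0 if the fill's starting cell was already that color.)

Answer: 50

Derivation:
After op 1 fill(4,3,K) [50 cells changed]:
KKKKKKKKK
KKKKKKKKK
KKKKKKKKK
KKKKKKKKK
KKKKKKKKK
KKKKKKKWK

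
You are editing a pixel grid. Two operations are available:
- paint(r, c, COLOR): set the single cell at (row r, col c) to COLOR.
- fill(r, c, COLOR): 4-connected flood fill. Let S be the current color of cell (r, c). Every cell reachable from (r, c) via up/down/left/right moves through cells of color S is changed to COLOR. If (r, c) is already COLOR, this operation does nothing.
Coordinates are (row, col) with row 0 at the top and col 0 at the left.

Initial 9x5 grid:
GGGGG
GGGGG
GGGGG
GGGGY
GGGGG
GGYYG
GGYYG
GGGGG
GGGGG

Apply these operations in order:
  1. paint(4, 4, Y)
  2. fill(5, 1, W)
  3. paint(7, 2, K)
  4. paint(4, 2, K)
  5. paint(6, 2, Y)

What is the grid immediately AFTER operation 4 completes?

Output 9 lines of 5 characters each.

Answer: WWWWW
WWWWW
WWWWW
WWWWY
WWKWY
WWYYW
WWYYW
WWKWW
WWWWW

Derivation:
After op 1 paint(4,4,Y):
GGGGG
GGGGG
GGGGG
GGGGY
GGGGY
GGYYG
GGYYG
GGGGG
GGGGG
After op 2 fill(5,1,W) [39 cells changed]:
WWWWW
WWWWW
WWWWW
WWWWY
WWWWY
WWYYW
WWYYW
WWWWW
WWWWW
After op 3 paint(7,2,K):
WWWWW
WWWWW
WWWWW
WWWWY
WWWWY
WWYYW
WWYYW
WWKWW
WWWWW
After op 4 paint(4,2,K):
WWWWW
WWWWW
WWWWW
WWWWY
WWKWY
WWYYW
WWYYW
WWKWW
WWWWW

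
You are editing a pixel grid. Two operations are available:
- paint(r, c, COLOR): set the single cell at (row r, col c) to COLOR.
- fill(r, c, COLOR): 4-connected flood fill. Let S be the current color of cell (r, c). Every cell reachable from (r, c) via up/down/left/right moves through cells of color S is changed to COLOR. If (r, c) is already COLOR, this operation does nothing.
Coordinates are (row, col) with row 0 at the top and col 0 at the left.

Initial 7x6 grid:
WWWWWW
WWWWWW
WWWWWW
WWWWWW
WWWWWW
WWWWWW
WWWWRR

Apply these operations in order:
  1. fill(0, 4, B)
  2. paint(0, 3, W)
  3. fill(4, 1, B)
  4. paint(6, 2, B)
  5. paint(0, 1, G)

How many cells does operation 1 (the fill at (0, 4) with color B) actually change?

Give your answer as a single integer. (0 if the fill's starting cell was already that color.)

After op 1 fill(0,4,B) [40 cells changed]:
BBBBBB
BBBBBB
BBBBBB
BBBBBB
BBBBBB
BBBBBB
BBBBRR

Answer: 40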